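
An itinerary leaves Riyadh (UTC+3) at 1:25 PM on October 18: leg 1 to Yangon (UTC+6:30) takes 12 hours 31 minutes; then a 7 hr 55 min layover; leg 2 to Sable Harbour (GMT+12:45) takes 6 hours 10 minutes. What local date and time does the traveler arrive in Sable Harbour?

Convert departure to UTC: 1:25 PM − 3:00 = 10:25 AM UTC on Oct 18.
Add 12 hours 31 minutes leg 1 → 10:56 PM UTC.
Add 7 hours 55 minutes layover in Yangon → 6:51 AM UTC (Oct 19).
Add 6 hours and 10 minutes leg 2 → 1:01 PM UTC.
Sable Harbour is UTC+12:45, so local arrival = 1:01 PM + 12:45 = 1:46 AM on Oct 20.

1:46 AM on October 20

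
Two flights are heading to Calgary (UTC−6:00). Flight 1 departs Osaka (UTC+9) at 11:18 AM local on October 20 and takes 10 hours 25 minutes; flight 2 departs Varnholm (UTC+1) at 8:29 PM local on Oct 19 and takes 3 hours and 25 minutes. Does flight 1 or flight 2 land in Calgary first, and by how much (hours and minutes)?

Flight 1 in UTC: 11:18 AM − 9:00 = 2:18 AM on Oct 20.
+10 hours and 25 minutes → arrive 12:43 PM UTC on Oct 20.
Flight 2 in UTC: 8:29 PM − 1:00 = 7:29 PM on Oct 19.
+3 hours and 25 minutes → arrive 10:54 PM UTC on Oct 19.
Flight 2 lands earlier by 13 hours 49 minutes.

the second, by 13 hours 49 minutes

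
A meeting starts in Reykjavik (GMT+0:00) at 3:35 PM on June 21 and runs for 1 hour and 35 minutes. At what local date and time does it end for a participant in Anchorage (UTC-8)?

9:10 AM on Jun 21

Reykjavik is at UTC+0, so start is already 3:35 PM UTC on Jun 21.
Add 1 hour 35 minutes duration → 5:10 PM UTC.
Anchorage is UTC−8:00, so local end time = 5:10 PM − 8:00 = 9:10 AM on Jun 21.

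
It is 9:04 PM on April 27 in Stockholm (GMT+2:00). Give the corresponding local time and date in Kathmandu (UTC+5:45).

12:49 AM on Apr 28

In UTC: 9:04 PM − 2:00 = 7:04 PM on Apr 27.
Kathmandu is UTC+5:45: 7:04 PM + 5:45 = 12:49 AM on Apr 28.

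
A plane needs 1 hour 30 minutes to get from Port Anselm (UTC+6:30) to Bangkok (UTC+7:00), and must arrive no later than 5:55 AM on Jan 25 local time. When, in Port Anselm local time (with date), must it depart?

3:55 AM on January 25

Target arrival in UTC: 5:55 AM − 7:00 = 10:55 PM on Jan 24.
Subtract 1 hour 30 minutes → departure 9:25 PM UTC on Jan 24.
Port Anselm is UTC+6:30: 9:25 PM + 6:30 = 3:55 AM on Jan 25.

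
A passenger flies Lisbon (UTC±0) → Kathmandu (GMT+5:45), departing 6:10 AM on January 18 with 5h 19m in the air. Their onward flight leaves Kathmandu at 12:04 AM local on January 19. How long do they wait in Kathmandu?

Lisbon is at UTC+0, so departure is already 6:10 AM UTC on Jan 18.
Add 5 hours 19 minutes flight time → 11:29 AM UTC.
Kathmandu is UTC+5:45, so local arrival = 11:29 AM + 5:45 = 5:14 PM on Jan 18.
Layover = 12:04 AM − 5:14 PM (+1 day) = 6 hours 50 minutes.

6 hours 50 minutes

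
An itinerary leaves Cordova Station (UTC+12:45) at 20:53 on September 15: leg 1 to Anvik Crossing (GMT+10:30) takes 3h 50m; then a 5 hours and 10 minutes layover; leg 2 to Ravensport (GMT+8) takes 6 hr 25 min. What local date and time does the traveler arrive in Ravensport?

Convert departure to UTC: 20:53 − 12:45 = 08:08 UTC on Sep 15.
Add 3 hours and 50 minutes leg 1 → 11:58 UTC.
Add 5 hours and 10 minutes layover in Anvik Crossing → 17:08 UTC.
Add 6 hours and 25 minutes leg 2 → 23:33 UTC.
Ravensport is UTC+8:00, so local arrival = 23:33 + 8:00 = 07:33 on Sep 16.

07:33 on Sep 16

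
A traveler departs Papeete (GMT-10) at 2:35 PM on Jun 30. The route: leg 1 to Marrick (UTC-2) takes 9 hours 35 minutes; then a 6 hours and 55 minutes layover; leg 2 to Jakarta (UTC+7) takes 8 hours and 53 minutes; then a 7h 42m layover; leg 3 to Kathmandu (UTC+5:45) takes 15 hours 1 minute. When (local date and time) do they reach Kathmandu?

6:26 AM on July 3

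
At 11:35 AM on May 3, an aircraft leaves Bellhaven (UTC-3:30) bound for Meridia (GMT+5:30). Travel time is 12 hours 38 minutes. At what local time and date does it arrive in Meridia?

9:13 AM on May 4

Convert departure to UTC: 11:35 AM + 3:30 = 3:05 PM UTC on May 3.
Add 12 hours 38 minutes travel time → 3:43 AM UTC (May 4).
Meridia is UTC+5:30, so local arrival = 3:43 AM + 5:30 = 9:13 AM on May 4.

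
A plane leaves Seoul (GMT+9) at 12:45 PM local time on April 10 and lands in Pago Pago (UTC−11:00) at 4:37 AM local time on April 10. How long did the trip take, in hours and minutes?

11 hours 52 minutes

Pago Pago is 20:00 behind Seoul.
Clock-face elapsed time (ignoring zones) is −8 hours 8 minutes.
Actual elapsed = −8 hours 8 minutes + 20:00 = 11 hours 52 minutes.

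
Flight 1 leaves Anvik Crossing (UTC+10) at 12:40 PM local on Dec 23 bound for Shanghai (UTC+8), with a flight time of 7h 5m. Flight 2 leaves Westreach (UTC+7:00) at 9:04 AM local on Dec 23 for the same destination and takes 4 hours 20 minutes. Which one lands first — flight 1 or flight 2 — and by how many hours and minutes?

the second, by 3 hours 21 minutes

Flight 1 in UTC: 12:40 PM − 10:00 = 2:40 AM on Dec 23.
+7 hours and 5 minutes → arrive 9:45 AM UTC on Dec 23.
Flight 2 in UTC: 9:04 AM − 7:00 = 2:04 AM on Dec 23.
+4 hours and 20 minutes → arrive 6:24 AM UTC on Dec 23.
Flight 2 lands earlier by 3 hours 21 minutes.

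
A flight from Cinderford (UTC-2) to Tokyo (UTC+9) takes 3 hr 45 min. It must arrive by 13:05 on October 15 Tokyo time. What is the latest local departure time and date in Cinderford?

22:20 on Oct 14

Target arrival in UTC: 13:05 − 9:00 = 04:05 on Oct 15.
Subtract 3 hours and 45 minutes → departure 00:20 UTC on Oct 15.
Cinderford is UTC−2:00: 00:20 − 2:00 = 22:20 on Oct 14.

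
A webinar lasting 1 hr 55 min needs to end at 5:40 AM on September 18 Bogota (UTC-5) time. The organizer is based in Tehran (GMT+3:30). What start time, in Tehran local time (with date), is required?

12:15 PM on Sep 18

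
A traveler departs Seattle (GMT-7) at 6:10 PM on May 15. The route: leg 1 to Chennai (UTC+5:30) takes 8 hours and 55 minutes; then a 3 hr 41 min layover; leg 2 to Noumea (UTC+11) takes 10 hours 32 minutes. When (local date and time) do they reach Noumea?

11:18 AM on May 17

Convert departure to UTC: 6:10 PM + 7:00 = 1:10 AM UTC on May 16.
Add 8 hours and 55 minutes leg 1 → 10:05 AM UTC.
Add 3 hours 41 minutes layover in Chennai → 1:46 PM UTC.
Add 10 hours 32 minutes leg 2 → 12:18 AM UTC (May 17).
Noumea is UTC+11:00, so local arrival = 12:18 AM + 11:00 = 11:18 AM on May 17.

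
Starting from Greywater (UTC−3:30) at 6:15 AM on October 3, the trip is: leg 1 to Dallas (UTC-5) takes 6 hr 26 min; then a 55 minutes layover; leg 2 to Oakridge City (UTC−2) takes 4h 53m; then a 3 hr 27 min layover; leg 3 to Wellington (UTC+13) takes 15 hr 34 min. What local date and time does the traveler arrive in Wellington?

6:00 AM on October 5

Convert departure to UTC: 6:15 AM + 3:30 = 9:45 AM UTC on Oct 3.
Add 6 hours 26 minutes leg 1 → 4:11 PM UTC.
Add 55 minutes layover in Dallas → 5:06 PM UTC.
Add 4 hours and 53 minutes leg 2 → 9:59 PM UTC.
Add 3 hours and 27 minutes layover in Oakridge City → 1:26 AM UTC (Oct 4).
Add 15 hours and 34 minutes leg 3 → 5:00 PM UTC.
Wellington is UTC+13:00, so local arrival = 5:00 PM + 13:00 = 6:00 AM on Oct 5.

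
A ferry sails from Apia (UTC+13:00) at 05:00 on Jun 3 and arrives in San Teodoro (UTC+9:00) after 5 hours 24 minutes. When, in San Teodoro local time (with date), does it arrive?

San Teodoro is 4:00 behind Apia.
After 5 hours and 24 minutes it is 10:24 in Apia.
Shift by the zone difference: 10:24 − 4:00 = 06:24 on Jun 3 in San Teodoro.

06:24 on Jun 3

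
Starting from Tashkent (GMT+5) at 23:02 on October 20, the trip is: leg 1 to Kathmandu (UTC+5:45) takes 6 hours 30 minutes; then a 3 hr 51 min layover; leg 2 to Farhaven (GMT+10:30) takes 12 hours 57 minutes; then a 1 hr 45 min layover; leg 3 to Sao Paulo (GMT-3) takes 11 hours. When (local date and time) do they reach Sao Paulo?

03:05 on Oct 22

Convert departure to UTC: 23:02 − 5:00 = 18:02 UTC on Oct 20.
Add 6 hours 30 minutes leg 1 → 00:32 UTC (Oct 21).
Add 3 hours 51 minutes layover in Kathmandu → 04:23 UTC.
Add 12 hours 57 minutes leg 2 → 17:20 UTC.
Add 1 hour and 45 minutes layover in Farhaven → 19:05 UTC.
Add 11 hours leg 3 → 06:05 UTC (Oct 22).
Sao Paulo is UTC−3:00, so local arrival = 06:05 − 3:00 = 03:05 on Oct 22.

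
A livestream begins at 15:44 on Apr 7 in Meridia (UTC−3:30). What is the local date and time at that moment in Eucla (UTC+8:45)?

03:59 on April 8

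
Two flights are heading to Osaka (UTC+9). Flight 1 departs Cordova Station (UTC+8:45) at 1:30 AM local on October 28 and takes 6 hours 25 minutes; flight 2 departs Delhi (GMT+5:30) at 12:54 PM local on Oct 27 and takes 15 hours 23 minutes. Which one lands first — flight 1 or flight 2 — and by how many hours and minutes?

Flight 1 in UTC: 1:30 AM − 8:45 = 4:45 PM on Oct 27.
+6 hours 25 minutes → arrive 11:10 PM UTC on Oct 27.
Flight 2 in UTC: 12:54 PM − 5:30 = 7:24 AM on Oct 27.
+15 hours 23 minutes → arrive 10:47 PM UTC on Oct 27.
Flight 2 lands earlier by 23 minutes.

the second, by 23 minutes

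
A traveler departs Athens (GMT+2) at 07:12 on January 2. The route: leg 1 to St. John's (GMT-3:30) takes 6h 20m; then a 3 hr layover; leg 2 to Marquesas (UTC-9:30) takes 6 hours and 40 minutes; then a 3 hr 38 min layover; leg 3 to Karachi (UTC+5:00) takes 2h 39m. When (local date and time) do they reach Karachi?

08:29 on Jan 3

Convert departure to UTC: 07:12 − 2:00 = 05:12 UTC on Jan 2.
Add 6 hours 20 minutes leg 1 → 11:32 UTC.
Add 3 hours layover in St. John's → 14:32 UTC.
Add 6 hours and 40 minutes leg 2 → 21:12 UTC.
Add 3 hours and 38 minutes layover in Marquesas → 00:50 UTC (Jan 3).
Add 2 hours and 39 minutes leg 3 → 03:29 UTC.
Karachi is UTC+5:00, so local arrival = 03:29 + 5:00 = 08:29 on Jan 3.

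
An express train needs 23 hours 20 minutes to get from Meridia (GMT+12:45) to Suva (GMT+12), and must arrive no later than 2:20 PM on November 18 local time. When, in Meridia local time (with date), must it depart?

Target arrival in UTC: 2:20 PM − 12:00 = 2:20 AM on Nov 18.
Subtract 23 hours and 20 minutes → departure 3:00 AM UTC on Nov 17.
Meridia is UTC+12:45: 3:00 AM + 12:45 = 3:45 PM on Nov 17.

3:45 PM on November 17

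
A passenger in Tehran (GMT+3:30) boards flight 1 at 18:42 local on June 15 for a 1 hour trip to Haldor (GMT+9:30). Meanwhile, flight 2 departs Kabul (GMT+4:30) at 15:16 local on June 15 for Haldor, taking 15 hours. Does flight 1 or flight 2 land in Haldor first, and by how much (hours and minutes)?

the first, by 9 hours 34 minutes

Flight 1 in UTC: 18:42 − 3:30 = 15:12 on Jun 15.
+1 hour → arrive 16:12 UTC on Jun 15.
Flight 2 in UTC: 15:16 − 4:30 = 10:46 on Jun 15.
+15 hours → arrive 01:46 UTC on Jun 16.
Flight 1 lands earlier by 9 hours 34 minutes.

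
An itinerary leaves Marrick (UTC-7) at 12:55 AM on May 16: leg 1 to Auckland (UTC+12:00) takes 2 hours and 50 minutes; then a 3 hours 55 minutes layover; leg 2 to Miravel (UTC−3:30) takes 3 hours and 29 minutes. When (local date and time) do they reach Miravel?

Convert departure to UTC: 12:55 AM + 7:00 = 7:55 AM UTC on May 16.
Add 2 hours 50 minutes leg 1 → 10:45 AM UTC.
Add 3 hours 55 minutes layover in Auckland → 2:40 PM UTC.
Add 3 hours 29 minutes leg 2 → 6:09 PM UTC.
Miravel is UTC−3:30, so local arrival = 6:09 PM − 3:30 = 2:39 PM on May 16.

2:39 PM on May 16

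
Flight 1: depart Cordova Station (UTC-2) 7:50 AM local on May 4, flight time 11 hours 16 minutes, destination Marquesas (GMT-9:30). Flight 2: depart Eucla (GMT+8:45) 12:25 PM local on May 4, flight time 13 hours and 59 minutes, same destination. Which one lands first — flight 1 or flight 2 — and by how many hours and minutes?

the second, by 3 hours 27 minutes

Flight 1 in UTC: 7:50 AM + 2:00 = 9:50 AM on May 4.
+11 hours and 16 minutes → arrive 9:06 PM UTC on May 4.
Flight 2 in UTC: 12:25 PM − 8:45 = 3:40 AM on May 4.
+13 hours 59 minutes → arrive 5:39 PM UTC on May 4.
Flight 2 lands earlier by 3 hours 27 minutes.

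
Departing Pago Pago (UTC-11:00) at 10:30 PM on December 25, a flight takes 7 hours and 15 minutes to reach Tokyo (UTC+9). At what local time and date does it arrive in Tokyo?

1:45 AM on December 27

Tokyo is 20:00 ahead of Pago Pago.
After 7 hours 15 minutes it is 5:45 AM (Dec 26) in Pago Pago.
Shift by the zone difference: 5:45 AM + 20:00 = 1:45 AM on Dec 27 in Tokyo.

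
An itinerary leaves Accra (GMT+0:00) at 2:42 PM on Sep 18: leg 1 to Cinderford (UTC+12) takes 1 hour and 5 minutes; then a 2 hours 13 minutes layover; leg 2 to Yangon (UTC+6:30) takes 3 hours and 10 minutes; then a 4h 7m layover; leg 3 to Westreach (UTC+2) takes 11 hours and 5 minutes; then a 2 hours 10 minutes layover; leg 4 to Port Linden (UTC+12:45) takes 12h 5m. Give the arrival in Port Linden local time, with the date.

3:22 PM on Sep 20

Accra is at UTC+0, so departure is already 2:42 PM UTC on Sep 18.
Add 1 hour and 5 minutes leg 1 → 3:47 PM UTC.
Add 2 hours and 13 minutes layover in Cinderford → 6:00 PM UTC.
Add 3 hours and 10 minutes leg 2 → 9:10 PM UTC.
Add 4 hours and 7 minutes layover in Yangon → 1:17 AM UTC (Sep 19).
Add 11 hours 5 minutes leg 3 → 12:22 PM UTC.
Add 2 hours 10 minutes layover in Westreach → 2:32 PM UTC.
Add 12 hours 5 minutes leg 4 → 2:37 AM UTC (Sep 20).
Port Linden is UTC+12:45, so local arrival = 2:37 AM + 12:45 = 3:22 PM on Sep 20.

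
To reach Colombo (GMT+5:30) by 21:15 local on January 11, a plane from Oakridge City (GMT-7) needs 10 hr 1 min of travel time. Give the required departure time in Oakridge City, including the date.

22:44 on January 10

Target arrival in UTC: 21:15 − 5:30 = 15:45 on Jan 11.
Subtract 10 hours and 1 minute → departure 05:44 UTC on Jan 11.
Oakridge City is UTC−7:00: 05:44 − 7:00 = 22:44 on Jan 10.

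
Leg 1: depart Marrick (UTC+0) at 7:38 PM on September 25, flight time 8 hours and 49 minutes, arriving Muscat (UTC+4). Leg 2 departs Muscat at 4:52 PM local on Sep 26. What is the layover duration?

8 hours 25 minutes

Marrick is at UTC+0, so departure is already 7:38 PM UTC on Sep 25.
Add 8 hours and 49 minutes flight time → 4:27 AM UTC (Sep 26).
Muscat is UTC+4:00, so local arrival = 4:27 AM + 4:00 = 8:27 AM on Sep 26.
Layover = 4:52 PM − 8:27 AM = 8 hours 25 minutes.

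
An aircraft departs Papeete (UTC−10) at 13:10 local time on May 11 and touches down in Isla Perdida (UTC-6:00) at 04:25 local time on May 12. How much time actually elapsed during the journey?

Isla Perdida is 4:00 ahead of Papeete.
Clock-face elapsed time (ignoring zones) is 15 hours 15 minutes.
Actual elapsed = 15 hours 15 minutes − 4:00 = 11 hours 15 minutes.

11 hours 15 minutes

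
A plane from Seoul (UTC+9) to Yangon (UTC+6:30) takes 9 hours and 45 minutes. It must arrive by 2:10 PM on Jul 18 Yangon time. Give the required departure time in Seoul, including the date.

6:55 AM on July 18

Target arrival in UTC: 2:10 PM − 6:30 = 7:40 AM on Jul 18.
Subtract 9 hours 45 minutes → departure 9:55 PM UTC on Jul 17.
Seoul is UTC+9:00: 9:55 PM + 9:00 = 6:55 AM on Jul 18.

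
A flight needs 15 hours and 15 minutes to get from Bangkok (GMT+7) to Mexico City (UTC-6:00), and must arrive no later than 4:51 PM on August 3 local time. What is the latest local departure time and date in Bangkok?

2:36 PM on August 3

Target arrival in UTC: 4:51 PM + 6:00 = 10:51 PM on Aug 3.
Subtract 15 hours and 15 minutes → departure 7:36 AM UTC on Aug 3.
Bangkok is UTC+7:00: 7:36 AM + 7:00 = 2:36 PM on Aug 3.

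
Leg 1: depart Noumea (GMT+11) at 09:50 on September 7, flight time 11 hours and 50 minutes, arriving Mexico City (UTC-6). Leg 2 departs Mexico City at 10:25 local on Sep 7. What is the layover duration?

5 hours 45 minutes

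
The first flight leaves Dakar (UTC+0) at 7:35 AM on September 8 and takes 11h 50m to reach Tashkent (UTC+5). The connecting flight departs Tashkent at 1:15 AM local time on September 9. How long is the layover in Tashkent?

50 minutes

Dakar is at UTC+0, so departure is already 7:35 AM UTC on Sep 8.
Add 11 hours and 50 minutes flight time → 7:25 PM UTC.
Tashkent is UTC+5:00, so local arrival = 7:25 PM + 5:00 = 12:25 AM on Sep 9.
Layover = 1:15 AM − 12:25 AM = 50 minutes.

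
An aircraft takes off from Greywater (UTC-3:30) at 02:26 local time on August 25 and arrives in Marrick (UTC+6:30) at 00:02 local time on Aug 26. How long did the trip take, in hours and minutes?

Marrick is 10:00 ahead of Greywater.
Clock-face elapsed time (ignoring zones) is 21 hours 36 minutes.
Actual elapsed = 21 hours 36 minutes − 10:00 = 11 hours 36 minutes.

11 hours 36 minutes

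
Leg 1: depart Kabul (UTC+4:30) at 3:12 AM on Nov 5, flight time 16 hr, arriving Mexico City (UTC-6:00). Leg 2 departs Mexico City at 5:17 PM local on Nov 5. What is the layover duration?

Convert departure to UTC: 3:12 AM − 4:30 = 10:42 PM UTC on Nov 4.
Add 16 hours flight time → 2:42 PM UTC (Nov 5).
Mexico City is UTC−6:00, so local arrival = 2:42 PM − 6:00 = 8:42 AM on Nov 5.
Layover = 5:17 PM − 8:42 AM = 8 hours 35 minutes.

8 hours 35 minutes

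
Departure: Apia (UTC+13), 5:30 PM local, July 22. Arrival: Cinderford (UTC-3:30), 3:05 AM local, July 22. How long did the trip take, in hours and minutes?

2 hours 5 minutes

Departure in UTC: 5:30 PM − 13:00 = 4:30 AM on Jul 22.
Arrival in UTC: 3:05 AM + 3:30 = 6:35 AM on Jul 22.
Elapsed = 6:35 AM − 4:30 AM = 2 hours 5 minutes.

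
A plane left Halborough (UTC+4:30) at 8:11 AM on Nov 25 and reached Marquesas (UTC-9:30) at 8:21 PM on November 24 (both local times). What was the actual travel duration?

Departure in UTC: 8:11 AM − 4:30 = 3:41 AM on Nov 25.
Arrival in UTC: 8:21 PM + 9:30 = 5:51 AM on Nov 25.
Elapsed = 5:51 AM − 3:41 AM = 2 hours 10 minutes.

2 hours 10 minutes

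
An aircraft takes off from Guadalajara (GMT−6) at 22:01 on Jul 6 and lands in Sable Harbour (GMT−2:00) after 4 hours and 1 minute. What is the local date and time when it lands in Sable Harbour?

06:02 on Jul 7

Sable Harbour is 4:00 ahead of Guadalajara.
After 4 hours and 1 minute it is 02:02 (Jul 7) in Guadalajara.
Shift by the zone difference: 02:02 + 4:00 = 06:02 on Jul 7 in Sable Harbour.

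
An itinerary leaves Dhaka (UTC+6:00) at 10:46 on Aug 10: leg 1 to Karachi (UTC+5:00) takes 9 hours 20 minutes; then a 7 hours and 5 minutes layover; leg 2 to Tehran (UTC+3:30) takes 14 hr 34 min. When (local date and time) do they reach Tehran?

15:15 on August 11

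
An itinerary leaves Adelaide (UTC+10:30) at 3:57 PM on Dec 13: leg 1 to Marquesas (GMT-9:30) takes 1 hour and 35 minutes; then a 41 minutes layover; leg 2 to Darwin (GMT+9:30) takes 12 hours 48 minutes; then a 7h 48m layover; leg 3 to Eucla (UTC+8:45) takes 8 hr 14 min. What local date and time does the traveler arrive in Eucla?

Convert departure to UTC: 3:57 PM − 10:30 = 5:27 AM UTC on Dec 13.
Add 1 hour and 35 minutes leg 1 → 7:02 AM UTC.
Add 41 minutes layover in Marquesas → 7:43 AM UTC.
Add 12 hours and 48 minutes leg 2 → 8:31 PM UTC.
Add 7 hours 48 minutes layover in Darwin → 4:19 AM UTC (Dec 14).
Add 8 hours 14 minutes leg 3 → 12:33 PM UTC.
Eucla is UTC+8:45, so local arrival = 12:33 PM + 8:45 = 9:18 PM on Dec 14.

9:18 PM on December 14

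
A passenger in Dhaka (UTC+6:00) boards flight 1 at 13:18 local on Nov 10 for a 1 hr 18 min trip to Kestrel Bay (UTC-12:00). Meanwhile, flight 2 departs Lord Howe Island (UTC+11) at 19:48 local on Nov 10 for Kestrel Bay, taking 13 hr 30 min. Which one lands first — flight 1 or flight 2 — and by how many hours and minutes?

the first, by 13 hours 42 minutes

Flight 1 in UTC: 13:18 − 6:00 = 07:18 on Nov 10.
+1 hour 18 minutes → arrive 08:36 UTC on Nov 10.
Flight 2 in UTC: 19:48 − 11:00 = 08:48 on Nov 10.
+13 hours 30 minutes → arrive 22:18 UTC on Nov 10.
Flight 1 lands earlier by 13 hours 42 minutes.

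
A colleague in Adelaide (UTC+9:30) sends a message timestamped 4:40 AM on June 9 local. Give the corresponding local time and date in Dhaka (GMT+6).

In UTC: 4:40 AM − 9:30 = 7:10 PM on Jun 8.
Dhaka is UTC+6:00: 7:10 PM + 6:00 = 1:10 AM on Jun 9.

1:10 AM on June 9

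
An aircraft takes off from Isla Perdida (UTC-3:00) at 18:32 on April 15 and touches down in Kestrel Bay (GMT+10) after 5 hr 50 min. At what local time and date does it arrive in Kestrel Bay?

Kestrel Bay is 13:00 ahead of Isla Perdida.
After 5 hours and 50 minutes it is 00:22 (Apr 16) in Isla Perdida.
Shift by the zone difference: 00:22 + 13:00 = 13:22 on Apr 16 in Kestrel Bay.

13:22 on Apr 16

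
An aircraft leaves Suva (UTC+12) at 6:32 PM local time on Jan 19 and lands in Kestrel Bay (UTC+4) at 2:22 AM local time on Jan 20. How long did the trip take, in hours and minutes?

15 hours 50 minutes

Kestrel Bay is 8:00 behind Suva.
Clock-face elapsed time (ignoring zones) is 7 hours 50 minutes.
Actual elapsed = 7 hours 50 minutes + 8:00 = 15 hours 50 minutes.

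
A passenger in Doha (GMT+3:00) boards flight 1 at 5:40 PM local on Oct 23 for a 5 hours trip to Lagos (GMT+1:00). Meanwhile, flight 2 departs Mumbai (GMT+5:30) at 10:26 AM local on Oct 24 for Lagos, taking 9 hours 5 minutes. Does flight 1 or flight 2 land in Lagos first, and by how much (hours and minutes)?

the first, by 18 hours 21 minutes

Flight 1 in UTC: 5:40 PM − 3:00 = 2:40 PM on Oct 23.
+5 hours → arrive 7:40 PM UTC on Oct 23.
Flight 2 in UTC: 10:26 AM − 5:30 = 4:56 AM on Oct 24.
+9 hours 5 minutes → arrive 2:01 PM UTC on Oct 24.
Flight 1 lands earlier by 18 hours 21 minutes.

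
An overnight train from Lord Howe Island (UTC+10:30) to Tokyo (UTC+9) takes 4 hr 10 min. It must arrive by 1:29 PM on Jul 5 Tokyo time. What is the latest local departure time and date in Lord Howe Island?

10:49 AM on July 5

Target arrival in UTC: 1:29 PM − 9:00 = 4:29 AM on Jul 5.
Subtract 4 hours 10 minutes → departure 12:19 AM UTC on Jul 5.
Lord Howe Island is UTC+10:30: 12:19 AM + 10:30 = 10:49 AM on Jul 5.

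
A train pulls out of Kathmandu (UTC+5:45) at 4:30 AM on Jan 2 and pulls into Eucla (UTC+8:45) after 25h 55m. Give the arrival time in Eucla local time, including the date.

9:25 AM on January 3

Eucla is 3:00 ahead of Kathmandu.
After 25 hours and 55 minutes it is 6:25 AM (Jan 3) in Kathmandu.
Shift by the zone difference: 6:25 AM + 3:00 = 9:25 AM on Jan 3 in Eucla.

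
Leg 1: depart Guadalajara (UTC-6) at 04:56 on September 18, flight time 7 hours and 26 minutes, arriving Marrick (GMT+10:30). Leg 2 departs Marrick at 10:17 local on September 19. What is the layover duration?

5 hours 25 minutes

Convert departure to UTC: 04:56 + 6:00 = 10:56 UTC on Sep 18.
Add 7 hours 26 minutes flight time → 18:22 UTC.
Marrick is UTC+10:30, so local arrival = 18:22 + 10:30 = 04:52 on Sep 19.
Layover = 10:17 − 04:52 = 5 hours 25 minutes.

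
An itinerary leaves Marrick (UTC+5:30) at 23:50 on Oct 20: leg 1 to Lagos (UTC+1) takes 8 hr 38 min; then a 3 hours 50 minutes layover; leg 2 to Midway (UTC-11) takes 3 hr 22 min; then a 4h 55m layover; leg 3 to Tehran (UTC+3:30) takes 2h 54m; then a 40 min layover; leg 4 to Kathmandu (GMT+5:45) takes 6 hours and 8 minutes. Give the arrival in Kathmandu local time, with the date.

06:32 on October 22

Convert departure to UTC: 23:50 − 5:30 = 18:20 UTC on Oct 20.
Add 8 hours and 38 minutes leg 1 → 02:58 UTC (Oct 21).
Add 3 hours and 50 minutes layover in Lagos → 06:48 UTC.
Add 3 hours 22 minutes leg 2 → 10:10 UTC.
Add 4 hours 55 minutes layover in Midway → 15:05 UTC.
Add 2 hours 54 minutes leg 3 → 17:59 UTC.
Add 40 minutes layover in Tehran → 18:39 UTC.
Add 6 hours and 8 minutes leg 4 → 00:47 UTC (Oct 22).
Kathmandu is UTC+5:45, so local arrival = 00:47 + 5:45 = 06:32 on Oct 22.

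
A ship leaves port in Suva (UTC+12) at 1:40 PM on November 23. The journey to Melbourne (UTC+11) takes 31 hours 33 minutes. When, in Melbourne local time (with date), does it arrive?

8:13 PM on November 24

Convert departure to UTC: 1:40 PM − 12:00 = 1:40 AM UTC on Nov 23.
Add 31 hours and 33 minutes travel time → 9:13 AM UTC (Nov 24).
Melbourne is UTC+11:00, so local arrival = 9:13 AM + 11:00 = 8:13 PM on Nov 24.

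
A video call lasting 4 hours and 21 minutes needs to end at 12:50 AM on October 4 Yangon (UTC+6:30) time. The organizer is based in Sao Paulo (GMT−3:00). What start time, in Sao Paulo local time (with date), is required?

10:59 AM on October 3

Target end time in UTC: 12:50 AM − 6:30 = 6:20 PM on Oct 3.
Subtract 4 hours 21 minutes → start 1:59 PM UTC on Oct 3.
Sao Paulo is UTC−3:00: 1:59 PM − 3:00 = 10:59 AM on Oct 3.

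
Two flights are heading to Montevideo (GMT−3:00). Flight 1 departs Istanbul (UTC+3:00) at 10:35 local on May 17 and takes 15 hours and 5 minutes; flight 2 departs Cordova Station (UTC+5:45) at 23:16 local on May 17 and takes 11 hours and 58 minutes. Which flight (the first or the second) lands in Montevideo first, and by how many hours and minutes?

Flight 1 in UTC: 10:35 − 3:00 = 07:35 on May 17.
+15 hours and 5 minutes → arrive 22:40 UTC on May 17.
Flight 2 in UTC: 23:16 − 5:45 = 17:31 on May 17.
+11 hours 58 minutes → arrive 05:29 UTC on May 18.
Flight 1 lands earlier by 6 hours 49 minutes.

the first, by 6 hours 49 minutes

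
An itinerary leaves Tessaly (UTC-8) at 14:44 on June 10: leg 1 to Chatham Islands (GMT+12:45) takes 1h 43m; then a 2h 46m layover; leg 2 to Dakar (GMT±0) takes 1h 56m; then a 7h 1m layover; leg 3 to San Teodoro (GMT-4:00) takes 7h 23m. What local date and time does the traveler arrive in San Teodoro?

Convert departure to UTC: 14:44 + 8:00 = 22:44 UTC on Jun 10.
Add 1 hour 43 minutes leg 1 → 00:27 UTC (Jun 11).
Add 2 hours and 46 minutes layover in Chatham Islands → 03:13 UTC.
Add 1 hour 56 minutes leg 2 → 05:09 UTC.
Add 7 hours and 1 minute layover in Dakar → 12:10 UTC.
Add 7 hours and 23 minutes leg 3 → 19:33 UTC.
San Teodoro is UTC−4:00, so local arrival = 19:33 − 4:00 = 15:33 on Jun 11.

15:33 on June 11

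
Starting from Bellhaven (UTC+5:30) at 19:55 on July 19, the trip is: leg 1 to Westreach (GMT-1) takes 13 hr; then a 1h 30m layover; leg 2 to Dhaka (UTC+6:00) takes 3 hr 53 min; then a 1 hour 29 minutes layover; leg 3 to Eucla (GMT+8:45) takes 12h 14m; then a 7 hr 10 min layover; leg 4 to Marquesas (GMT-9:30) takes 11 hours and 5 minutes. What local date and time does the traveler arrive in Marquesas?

Convert departure to UTC: 19:55 − 5:30 = 14:25 UTC on Jul 19.
Add 13 hours leg 1 → 03:25 UTC (Jul 20).
Add 1 hour and 30 minutes layover in Westreach → 04:55 UTC.
Add 3 hours and 53 minutes leg 2 → 08:48 UTC.
Add 1 hour 29 minutes layover in Dhaka → 10:17 UTC.
Add 12 hours 14 minutes leg 3 → 22:31 UTC.
Add 7 hours 10 minutes layover in Eucla → 05:41 UTC (Jul 21).
Add 11 hours 5 minutes leg 4 → 16:46 UTC.
Marquesas is UTC−9:30, so local arrival = 16:46 − 9:30 = 07:16 on Jul 21.

07:16 on July 21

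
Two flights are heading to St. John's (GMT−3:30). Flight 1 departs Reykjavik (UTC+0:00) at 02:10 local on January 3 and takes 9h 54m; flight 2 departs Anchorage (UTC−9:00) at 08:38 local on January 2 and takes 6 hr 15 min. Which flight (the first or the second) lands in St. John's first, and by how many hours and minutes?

Flight 1 departs at 02:10 UTC (Jan 3).
+9 hours and 54 minutes → arrive 12:04 UTC on Jan 3.
Flight 2 in UTC: 08:38 + 9:00 = 17:38 on Jan 2.
+6 hours 15 minutes → arrive 23:53 UTC on Jan 2.
Flight 2 lands earlier by 12 hours 11 minutes.

the second, by 12 hours 11 minutes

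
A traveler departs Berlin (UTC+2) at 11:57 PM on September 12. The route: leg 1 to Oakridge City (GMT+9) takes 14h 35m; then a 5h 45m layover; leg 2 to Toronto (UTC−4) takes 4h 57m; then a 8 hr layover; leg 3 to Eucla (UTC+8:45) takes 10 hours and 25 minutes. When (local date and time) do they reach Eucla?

2:24 AM on September 15

Convert departure to UTC: 11:57 PM − 2:00 = 9:57 PM UTC on Sep 12.
Add 14 hours 35 minutes leg 1 → 12:32 PM UTC (Sep 13).
Add 5 hours 45 minutes layover in Oakridge City → 6:17 PM UTC.
Add 4 hours and 57 minutes leg 2 → 11:14 PM UTC.
Add 8 hours layover in Toronto → 7:14 AM UTC (Sep 14).
Add 10 hours 25 minutes leg 3 → 5:39 PM UTC.
Eucla is UTC+8:45, so local arrival = 5:39 PM + 8:45 = 2:24 AM on Sep 15.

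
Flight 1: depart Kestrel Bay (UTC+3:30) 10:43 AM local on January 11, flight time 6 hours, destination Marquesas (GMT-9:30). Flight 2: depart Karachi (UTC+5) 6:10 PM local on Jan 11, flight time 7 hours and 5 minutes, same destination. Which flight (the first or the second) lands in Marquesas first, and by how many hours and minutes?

Flight 1 in UTC: 10:43 AM − 3:30 = 7:13 AM on Jan 11.
+6 hours → arrive 1:13 PM UTC on Jan 11.
Flight 2 in UTC: 6:10 PM − 5:00 = 1:10 PM on Jan 11.
+7 hours 5 minutes → arrive 8:15 PM UTC on Jan 11.
Flight 1 lands earlier by 7 hours 2 minutes.

the first, by 7 hours 2 minutes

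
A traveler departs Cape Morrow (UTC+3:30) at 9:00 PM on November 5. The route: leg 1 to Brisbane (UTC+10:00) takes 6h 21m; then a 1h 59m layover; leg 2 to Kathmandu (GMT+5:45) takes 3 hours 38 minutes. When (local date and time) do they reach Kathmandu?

11:13 AM on Nov 6

Convert departure to UTC: 9:00 PM − 3:30 = 5:30 PM UTC on Nov 5.
Add 6 hours and 21 minutes leg 1 → 11:51 PM UTC.
Add 1 hour and 59 minutes layover in Brisbane → 1:50 AM UTC (Nov 6).
Add 3 hours and 38 minutes leg 2 → 5:28 AM UTC.
Kathmandu is UTC+5:45, so local arrival = 5:28 AM + 5:45 = 11:13 AM on Nov 6.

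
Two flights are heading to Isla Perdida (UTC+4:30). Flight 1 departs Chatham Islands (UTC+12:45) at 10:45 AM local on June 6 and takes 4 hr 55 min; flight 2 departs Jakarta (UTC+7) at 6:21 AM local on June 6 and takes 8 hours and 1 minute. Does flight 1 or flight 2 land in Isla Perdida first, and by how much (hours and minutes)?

the first, by 4 hours 27 minutes

Flight 1 in UTC: 10:45 AM − 12:45 = 10:00 PM on Jun 5.
+4 hours 55 minutes → arrive 2:55 AM UTC on Jun 6.
Flight 2 in UTC: 6:21 AM − 7:00 = 11:21 PM on Jun 5.
+8 hours 1 minute → arrive 7:22 AM UTC on Jun 6.
Flight 1 lands earlier by 4 hours 27 minutes.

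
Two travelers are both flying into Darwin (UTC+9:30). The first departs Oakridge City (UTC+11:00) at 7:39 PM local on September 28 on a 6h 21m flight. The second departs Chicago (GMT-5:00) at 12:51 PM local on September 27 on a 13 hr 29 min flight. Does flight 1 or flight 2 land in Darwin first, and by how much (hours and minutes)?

Flight 1 in UTC: 7:39 PM − 11:00 = 8:39 AM on Sep 28.
+6 hours and 21 minutes → arrive 3:00 PM UTC on Sep 28.
Flight 2 in UTC: 12:51 PM + 5:00 = 5:51 PM on Sep 27.
+13 hours and 29 minutes → arrive 7:20 AM UTC on Sep 28.
Flight 2 lands earlier by 7 hours 40 minutes.

the second, by 7 hours 40 minutes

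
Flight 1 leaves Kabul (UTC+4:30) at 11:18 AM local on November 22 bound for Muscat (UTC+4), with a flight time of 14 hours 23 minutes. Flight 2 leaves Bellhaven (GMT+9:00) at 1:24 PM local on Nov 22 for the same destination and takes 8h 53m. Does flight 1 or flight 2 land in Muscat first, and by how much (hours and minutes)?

the second, by 7 hours 54 minutes

Flight 1 in UTC: 11:18 AM − 4:30 = 6:48 AM on Nov 22.
+14 hours and 23 minutes → arrive 9:11 PM UTC on Nov 22.
Flight 2 in UTC: 1:24 PM − 9:00 = 4:24 AM on Nov 22.
+8 hours and 53 minutes → arrive 1:17 PM UTC on Nov 22.
Flight 2 lands earlier by 7 hours 54 minutes.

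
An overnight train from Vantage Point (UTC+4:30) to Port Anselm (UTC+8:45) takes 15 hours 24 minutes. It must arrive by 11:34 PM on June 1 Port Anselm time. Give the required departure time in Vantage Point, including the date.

Target arrival in UTC: 11:34 PM − 8:45 = 2:49 PM on Jun 1.
Subtract 15 hours and 24 minutes → departure 11:25 PM UTC on May 31.
Vantage Point is UTC+4:30: 11:25 PM + 4:30 = 3:55 AM on Jun 1.

3:55 AM on June 1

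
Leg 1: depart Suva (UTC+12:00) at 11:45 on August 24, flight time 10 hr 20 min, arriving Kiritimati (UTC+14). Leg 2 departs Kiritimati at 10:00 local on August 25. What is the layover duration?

9 hours 55 minutes

Convert departure to UTC: 11:45 − 12:00 = 23:45 UTC on Aug 23.
Add 10 hours 20 minutes flight time → 10:05 UTC (Aug 24).
Kiritimati is UTC+14:00, so local arrival = 10:05 + 14:00 = 00:05 on Aug 25.
Layover = 10:00 − 00:05 = 9 hours 55 minutes.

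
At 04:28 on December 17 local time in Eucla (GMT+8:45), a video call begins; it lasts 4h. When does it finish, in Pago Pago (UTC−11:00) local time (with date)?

Convert start to UTC: 04:28 − 8:45 = 19:43 UTC on Dec 16.
Add 4 hours duration → 23:43 UTC.
Pago Pago is UTC−11:00, so local end time = 23:43 − 11:00 = 12:43 on Dec 16.

12:43 on Dec 16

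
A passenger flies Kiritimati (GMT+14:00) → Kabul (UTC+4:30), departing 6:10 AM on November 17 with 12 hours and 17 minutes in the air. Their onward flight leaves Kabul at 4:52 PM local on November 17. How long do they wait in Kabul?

7 hours 55 minutes

Convert departure to UTC: 6:10 AM − 14:00 = 4:10 PM UTC on Nov 16.
Add 12 hours and 17 minutes flight time → 4:27 AM UTC (Nov 17).
Kabul is UTC+4:30, so local arrival = 4:27 AM + 4:30 = 8:57 AM on Nov 17.
Layover = 4:52 PM − 8:57 AM = 7 hours 55 minutes.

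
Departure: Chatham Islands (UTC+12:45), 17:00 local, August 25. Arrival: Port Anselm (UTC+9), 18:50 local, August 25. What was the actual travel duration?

5 hours 35 minutes

Departure in UTC: 17:00 − 12:45 = 04:15 on Aug 25.
Arrival in UTC: 18:50 − 9:00 = 09:50 on Aug 25.
Elapsed = 09:50 − 04:15 = 5 hours 35 minutes.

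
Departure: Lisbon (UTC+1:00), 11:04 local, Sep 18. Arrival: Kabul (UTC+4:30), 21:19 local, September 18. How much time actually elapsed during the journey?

6 hours 45 minutes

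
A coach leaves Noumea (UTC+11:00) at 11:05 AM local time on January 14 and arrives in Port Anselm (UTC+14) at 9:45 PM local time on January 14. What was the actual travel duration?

7 hours 40 minutes

Port Anselm is 3:00 ahead of Noumea.
Clock-face elapsed time (ignoring zones) is 10 hours 40 minutes.
Actual elapsed = 10 hours 40 minutes − 3:00 = 7 hours 40 minutes.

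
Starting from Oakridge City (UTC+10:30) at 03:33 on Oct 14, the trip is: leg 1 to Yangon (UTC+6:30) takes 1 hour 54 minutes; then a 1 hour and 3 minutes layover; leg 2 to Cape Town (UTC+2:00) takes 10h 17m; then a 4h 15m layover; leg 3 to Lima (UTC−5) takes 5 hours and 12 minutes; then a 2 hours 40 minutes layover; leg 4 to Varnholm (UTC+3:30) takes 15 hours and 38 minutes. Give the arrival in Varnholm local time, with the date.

13:32 on October 15

Convert departure to UTC: 03:33 − 10:30 = 17:03 UTC on Oct 13.
Add 1 hour and 54 minutes leg 1 → 18:57 UTC.
Add 1 hour 3 minutes layover in Yangon → 20:00 UTC.
Add 10 hours 17 minutes leg 2 → 06:17 UTC (Oct 14).
Add 4 hours and 15 minutes layover in Cape Town → 10:32 UTC.
Add 5 hours and 12 minutes leg 3 → 15:44 UTC.
Add 2 hours and 40 minutes layover in Lima → 18:24 UTC.
Add 15 hours and 38 minutes leg 4 → 10:02 UTC (Oct 15).
Varnholm is UTC+3:30, so local arrival = 10:02 + 3:30 = 13:32 on Oct 15.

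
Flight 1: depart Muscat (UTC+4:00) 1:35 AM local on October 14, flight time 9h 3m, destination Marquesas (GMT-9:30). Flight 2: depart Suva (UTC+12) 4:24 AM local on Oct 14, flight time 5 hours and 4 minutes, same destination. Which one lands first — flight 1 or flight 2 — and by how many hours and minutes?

Flight 1 in UTC: 1:35 AM − 4:00 = 9:35 PM on Oct 13.
+9 hours 3 minutes → arrive 6:38 AM UTC on Oct 14.
Flight 2 in UTC: 4:24 AM − 12:00 = 4:24 PM on Oct 13.
+5 hours 4 minutes → arrive 9:28 PM UTC on Oct 13.
Flight 2 lands earlier by 9 hours 10 minutes.

the second, by 9 hours 10 minutes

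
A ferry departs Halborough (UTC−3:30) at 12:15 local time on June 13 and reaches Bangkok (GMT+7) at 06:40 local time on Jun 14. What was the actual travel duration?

7 hours 55 minutes

Bangkok is 10:30 ahead of Halborough.
Clock-face elapsed time (ignoring zones) is 18 hours 25 minutes.
Actual elapsed = 18 hours 25 minutes − 10:30 = 7 hours 55 minutes.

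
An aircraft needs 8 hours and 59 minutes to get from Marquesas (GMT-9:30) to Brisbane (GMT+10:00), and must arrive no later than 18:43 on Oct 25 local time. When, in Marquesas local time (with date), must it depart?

14:14 on Oct 24

Target arrival in UTC: 18:43 − 10:00 = 08:43 on Oct 25.
Subtract 8 hours and 59 minutes → departure 23:44 UTC on Oct 24.
Marquesas is UTC−9:30: 23:44 − 9:30 = 14:14 on Oct 24.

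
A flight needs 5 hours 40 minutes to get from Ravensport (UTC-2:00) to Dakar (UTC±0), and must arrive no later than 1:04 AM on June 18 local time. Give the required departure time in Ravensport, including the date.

5:24 PM on June 17

Target arrival is already UTC: 1:04 AM on Jun 18.
Subtract 5 hours and 40 minutes → departure 7:24 PM UTC on Jun 17.
Ravensport is UTC−2:00: 7:24 PM − 2:00 = 5:24 PM on Jun 17.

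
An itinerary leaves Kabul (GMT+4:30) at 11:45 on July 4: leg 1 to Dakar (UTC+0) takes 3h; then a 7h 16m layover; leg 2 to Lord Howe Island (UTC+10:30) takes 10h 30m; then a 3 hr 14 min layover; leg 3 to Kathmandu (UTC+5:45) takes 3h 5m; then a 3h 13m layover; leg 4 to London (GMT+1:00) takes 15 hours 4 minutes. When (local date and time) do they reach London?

Convert departure to UTC: 11:45 − 4:30 = 07:15 UTC on Jul 4.
Add 3 hours leg 1 → 10:15 UTC.
Add 7 hours 16 minutes layover in Dakar → 17:31 UTC.
Add 10 hours 30 minutes leg 2 → 04:01 UTC (Jul 5).
Add 3 hours and 14 minutes layover in Lord Howe Island → 07:15 UTC.
Add 3 hours 5 minutes leg 3 → 10:20 UTC.
Add 3 hours 13 minutes layover in Kathmandu → 13:33 UTC.
Add 15 hours 4 minutes leg 4 → 04:37 UTC (Jul 6).
London is UTC+1:00, so local arrival = 04:37 + 1:00 = 05:37 on Jul 6.

05:37 on July 6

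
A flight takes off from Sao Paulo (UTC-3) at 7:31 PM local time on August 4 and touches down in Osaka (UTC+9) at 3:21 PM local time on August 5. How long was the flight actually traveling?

7 hours 50 minutes

Departure in UTC: 7:31 PM + 3:00 = 10:31 PM on Aug 4.
Arrival in UTC: 3:21 PM − 9:00 = 6:21 AM on Aug 5.
Elapsed = 6:21 AM − 10:31 PM (+1 day) = 7 hours 50 minutes.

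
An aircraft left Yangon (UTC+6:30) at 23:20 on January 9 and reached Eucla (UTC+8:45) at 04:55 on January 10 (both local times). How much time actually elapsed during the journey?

Departure in UTC: 23:20 − 6:30 = 16:50 on Jan 9.
Arrival in UTC: 04:55 − 8:45 = 20:10 on Jan 9.
Elapsed = 20:10 − 16:50 = 3 hours 20 minutes.

3 hours 20 minutes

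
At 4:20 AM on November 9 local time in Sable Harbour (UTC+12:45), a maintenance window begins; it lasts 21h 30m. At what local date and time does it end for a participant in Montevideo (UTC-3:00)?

10:05 AM on November 9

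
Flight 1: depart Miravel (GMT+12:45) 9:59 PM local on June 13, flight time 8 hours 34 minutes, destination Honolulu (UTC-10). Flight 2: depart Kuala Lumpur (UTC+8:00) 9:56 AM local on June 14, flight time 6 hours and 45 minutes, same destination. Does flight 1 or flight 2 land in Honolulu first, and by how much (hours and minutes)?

Flight 1 in UTC: 9:59 PM − 12:45 = 9:14 AM on Jun 13.
+8 hours 34 minutes → arrive 5:48 PM UTC on Jun 13.
Flight 2 in UTC: 9:56 AM − 8:00 = 1:56 AM on Jun 14.
+6 hours 45 minutes → arrive 8:41 AM UTC on Jun 14.
Flight 1 lands earlier by 14 hours 53 minutes.

the first, by 14 hours 53 minutes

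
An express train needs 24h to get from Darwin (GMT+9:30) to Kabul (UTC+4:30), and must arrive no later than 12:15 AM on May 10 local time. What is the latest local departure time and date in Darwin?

5:15 AM on May 9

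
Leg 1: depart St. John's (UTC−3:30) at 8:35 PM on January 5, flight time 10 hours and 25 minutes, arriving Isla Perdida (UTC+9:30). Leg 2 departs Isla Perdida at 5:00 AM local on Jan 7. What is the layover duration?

9 hours

Convert departure to UTC: 8:35 PM + 3:30 = 12:05 AM UTC on Jan 6.
Add 10 hours and 25 minutes flight time → 10:30 AM UTC.
Isla Perdida is UTC+9:30, so local arrival = 10:30 AM + 9:30 = 8:00 PM on Jan 6.
Layover = 5:00 AM − 8:00 PM (+1 day) = 9 hours.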